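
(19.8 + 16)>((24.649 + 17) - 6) True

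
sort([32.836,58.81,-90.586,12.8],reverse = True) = [58.81,32.836,12.8,-90.586]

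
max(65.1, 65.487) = 65.487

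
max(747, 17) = 747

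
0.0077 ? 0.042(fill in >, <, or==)<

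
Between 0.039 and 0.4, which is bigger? 0.4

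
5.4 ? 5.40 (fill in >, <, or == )==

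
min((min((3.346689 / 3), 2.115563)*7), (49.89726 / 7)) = 7.12818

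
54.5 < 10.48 False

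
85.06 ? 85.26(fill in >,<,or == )<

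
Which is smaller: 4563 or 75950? 4563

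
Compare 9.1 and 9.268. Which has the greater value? 9.268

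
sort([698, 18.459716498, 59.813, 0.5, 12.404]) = [0.5, 12.404, 18.459716498, 59.813, 698]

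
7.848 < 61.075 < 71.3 True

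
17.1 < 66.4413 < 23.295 False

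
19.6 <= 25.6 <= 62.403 True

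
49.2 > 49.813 False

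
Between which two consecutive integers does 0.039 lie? 0 and 1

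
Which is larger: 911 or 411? 911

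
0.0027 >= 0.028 False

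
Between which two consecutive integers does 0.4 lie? 0 and 1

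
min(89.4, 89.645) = 89.4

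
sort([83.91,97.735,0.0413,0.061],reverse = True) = [97.735,83.91,0.061,0.0413]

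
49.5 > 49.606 False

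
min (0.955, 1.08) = 0.955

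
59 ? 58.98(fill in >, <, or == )>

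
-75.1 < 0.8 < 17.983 True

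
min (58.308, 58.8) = 58.308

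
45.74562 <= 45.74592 True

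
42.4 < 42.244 False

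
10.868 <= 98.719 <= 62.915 False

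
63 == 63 True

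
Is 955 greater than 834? Yes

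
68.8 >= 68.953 False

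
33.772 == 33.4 False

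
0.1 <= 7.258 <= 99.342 True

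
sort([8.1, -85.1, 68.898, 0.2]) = [-85.1, 0.2, 8.1, 68.898]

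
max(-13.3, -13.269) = -13.269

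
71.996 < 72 True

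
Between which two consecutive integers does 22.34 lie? 22 and 23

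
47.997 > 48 False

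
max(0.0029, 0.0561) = 0.0561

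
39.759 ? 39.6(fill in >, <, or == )>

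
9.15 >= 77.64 False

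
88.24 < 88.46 True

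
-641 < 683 True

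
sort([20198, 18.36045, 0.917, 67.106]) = [0.917, 18.36045, 67.106, 20198]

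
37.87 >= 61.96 False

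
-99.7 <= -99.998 False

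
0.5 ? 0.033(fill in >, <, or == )>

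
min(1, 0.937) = 0.937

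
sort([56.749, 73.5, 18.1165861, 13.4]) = [13.4, 18.1165861, 56.749, 73.5]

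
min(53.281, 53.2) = 53.2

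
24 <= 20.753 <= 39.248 False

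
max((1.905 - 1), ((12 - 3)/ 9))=1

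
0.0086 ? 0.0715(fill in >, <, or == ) <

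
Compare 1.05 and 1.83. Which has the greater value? 1.83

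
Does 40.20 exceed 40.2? No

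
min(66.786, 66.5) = 66.5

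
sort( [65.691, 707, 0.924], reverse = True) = [707, 65.691, 0.924]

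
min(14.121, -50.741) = -50.741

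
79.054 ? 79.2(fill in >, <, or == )<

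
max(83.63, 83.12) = 83.63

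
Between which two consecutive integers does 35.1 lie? 35 and 36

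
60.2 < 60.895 True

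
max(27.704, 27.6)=27.704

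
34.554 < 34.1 False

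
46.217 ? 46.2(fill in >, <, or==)>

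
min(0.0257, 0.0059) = 0.0059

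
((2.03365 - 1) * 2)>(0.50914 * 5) False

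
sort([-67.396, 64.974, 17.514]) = [-67.396, 17.514, 64.974]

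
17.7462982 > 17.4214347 True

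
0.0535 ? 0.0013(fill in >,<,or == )>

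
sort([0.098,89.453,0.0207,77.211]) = [0.0207,0.098,77.211,89.453]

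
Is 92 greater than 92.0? No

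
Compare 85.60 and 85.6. They are equal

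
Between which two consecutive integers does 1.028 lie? 1 and 2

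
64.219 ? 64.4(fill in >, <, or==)<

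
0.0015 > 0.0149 False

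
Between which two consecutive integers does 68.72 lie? 68 and 69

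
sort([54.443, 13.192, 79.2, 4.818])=[4.818, 13.192, 54.443, 79.2]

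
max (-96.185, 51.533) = 51.533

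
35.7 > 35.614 True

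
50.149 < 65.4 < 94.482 True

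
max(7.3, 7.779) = 7.779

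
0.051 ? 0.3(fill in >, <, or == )<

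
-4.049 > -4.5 True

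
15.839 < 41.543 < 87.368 True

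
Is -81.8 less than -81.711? Yes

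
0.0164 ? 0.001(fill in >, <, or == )>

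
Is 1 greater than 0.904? Yes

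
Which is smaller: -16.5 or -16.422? -16.5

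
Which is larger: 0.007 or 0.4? 0.4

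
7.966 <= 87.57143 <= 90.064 True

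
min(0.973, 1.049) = 0.973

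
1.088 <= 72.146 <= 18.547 False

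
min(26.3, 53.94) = 26.3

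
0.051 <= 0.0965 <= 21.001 True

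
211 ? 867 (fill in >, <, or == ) <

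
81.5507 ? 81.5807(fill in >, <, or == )<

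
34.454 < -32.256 False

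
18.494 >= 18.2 True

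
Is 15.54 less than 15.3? No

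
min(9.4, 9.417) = 9.4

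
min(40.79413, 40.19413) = 40.19413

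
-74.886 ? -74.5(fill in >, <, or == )<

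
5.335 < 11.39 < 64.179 True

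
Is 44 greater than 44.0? No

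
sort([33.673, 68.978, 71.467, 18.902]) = [18.902, 33.673, 68.978, 71.467]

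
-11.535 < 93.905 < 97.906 True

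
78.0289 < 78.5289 True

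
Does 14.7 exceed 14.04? Yes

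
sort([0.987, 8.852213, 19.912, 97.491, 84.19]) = [0.987, 8.852213, 19.912, 84.19, 97.491]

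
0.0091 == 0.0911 False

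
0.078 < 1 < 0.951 False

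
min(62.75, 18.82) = 18.82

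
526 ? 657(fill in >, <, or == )<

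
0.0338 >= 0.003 True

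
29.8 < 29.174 False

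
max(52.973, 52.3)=52.973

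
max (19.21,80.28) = 80.28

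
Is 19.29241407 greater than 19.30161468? No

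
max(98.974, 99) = 99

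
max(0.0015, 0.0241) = 0.0241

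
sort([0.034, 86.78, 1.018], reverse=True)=[86.78, 1.018, 0.034]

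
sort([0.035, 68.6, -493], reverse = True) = [68.6, 0.035, -493]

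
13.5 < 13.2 False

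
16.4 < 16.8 True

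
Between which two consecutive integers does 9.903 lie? 9 and 10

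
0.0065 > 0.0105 False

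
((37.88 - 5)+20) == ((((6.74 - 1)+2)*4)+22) False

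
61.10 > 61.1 False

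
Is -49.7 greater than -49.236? No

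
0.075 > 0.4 False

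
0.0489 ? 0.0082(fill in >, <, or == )>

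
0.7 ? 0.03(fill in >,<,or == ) >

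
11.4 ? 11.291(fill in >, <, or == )>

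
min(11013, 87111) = 11013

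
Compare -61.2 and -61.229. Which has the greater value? -61.2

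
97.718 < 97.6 False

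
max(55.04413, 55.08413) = 55.08413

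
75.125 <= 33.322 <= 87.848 False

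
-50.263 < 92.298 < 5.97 False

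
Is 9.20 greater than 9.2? No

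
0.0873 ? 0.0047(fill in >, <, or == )>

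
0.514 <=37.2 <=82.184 True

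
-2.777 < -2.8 False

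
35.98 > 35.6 True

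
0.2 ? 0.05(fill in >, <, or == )>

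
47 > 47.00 False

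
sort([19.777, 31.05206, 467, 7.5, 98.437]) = [7.5, 19.777, 31.05206, 98.437, 467]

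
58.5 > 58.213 True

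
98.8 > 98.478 True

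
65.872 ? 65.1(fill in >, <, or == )>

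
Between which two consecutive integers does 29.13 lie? 29 and 30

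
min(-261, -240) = -261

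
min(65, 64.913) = 64.913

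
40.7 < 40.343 False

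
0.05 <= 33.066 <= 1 False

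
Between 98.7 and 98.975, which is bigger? 98.975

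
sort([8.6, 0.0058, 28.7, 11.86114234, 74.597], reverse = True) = [74.597, 28.7, 11.86114234, 8.6, 0.0058]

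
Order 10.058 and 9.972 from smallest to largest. 9.972, 10.058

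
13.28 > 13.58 False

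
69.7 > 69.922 False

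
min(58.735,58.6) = 58.6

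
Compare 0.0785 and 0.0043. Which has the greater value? 0.0785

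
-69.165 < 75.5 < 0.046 False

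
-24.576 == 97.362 False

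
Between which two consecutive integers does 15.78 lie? 15 and 16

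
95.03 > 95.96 False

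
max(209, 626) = 626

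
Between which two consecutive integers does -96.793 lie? -97 and -96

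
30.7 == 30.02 False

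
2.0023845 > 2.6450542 False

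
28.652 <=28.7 True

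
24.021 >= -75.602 True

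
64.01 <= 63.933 False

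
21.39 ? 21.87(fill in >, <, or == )<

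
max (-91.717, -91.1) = -91.1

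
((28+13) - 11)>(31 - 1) False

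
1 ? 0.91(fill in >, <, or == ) >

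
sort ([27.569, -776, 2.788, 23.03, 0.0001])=[-776, 0.0001, 2.788, 23.03, 27.569]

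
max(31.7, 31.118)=31.7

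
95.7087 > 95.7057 True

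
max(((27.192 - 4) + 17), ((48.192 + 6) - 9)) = 45.192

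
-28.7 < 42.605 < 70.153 True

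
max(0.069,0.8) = 0.8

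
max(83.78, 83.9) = 83.9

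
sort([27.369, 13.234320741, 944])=[13.234320741, 27.369, 944]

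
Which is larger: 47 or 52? 52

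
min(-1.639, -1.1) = -1.639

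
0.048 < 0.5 True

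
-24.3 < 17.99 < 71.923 True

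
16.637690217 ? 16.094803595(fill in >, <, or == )>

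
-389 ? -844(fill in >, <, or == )>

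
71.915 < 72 True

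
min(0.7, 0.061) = 0.061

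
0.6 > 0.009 True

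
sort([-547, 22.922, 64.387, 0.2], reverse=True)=[64.387, 22.922, 0.2, -547]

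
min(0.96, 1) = 0.96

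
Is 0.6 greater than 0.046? Yes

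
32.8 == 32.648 False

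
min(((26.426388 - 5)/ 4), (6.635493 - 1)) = 5.356597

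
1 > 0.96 True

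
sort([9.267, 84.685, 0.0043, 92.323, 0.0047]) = [0.0043, 0.0047, 9.267, 84.685, 92.323]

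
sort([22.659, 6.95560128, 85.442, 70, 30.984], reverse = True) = [85.442, 70, 30.984, 22.659, 6.95560128]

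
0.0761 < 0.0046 False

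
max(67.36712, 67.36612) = 67.36712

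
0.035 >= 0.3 False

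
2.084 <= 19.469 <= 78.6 True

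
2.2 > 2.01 True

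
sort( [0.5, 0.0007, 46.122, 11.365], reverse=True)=[46.122, 11.365, 0.5, 0.0007]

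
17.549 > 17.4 True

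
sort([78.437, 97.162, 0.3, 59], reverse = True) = [97.162, 78.437, 59, 0.3]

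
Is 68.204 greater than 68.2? Yes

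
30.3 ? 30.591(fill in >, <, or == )<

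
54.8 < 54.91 True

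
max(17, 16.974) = 17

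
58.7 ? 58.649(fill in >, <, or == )>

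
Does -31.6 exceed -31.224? No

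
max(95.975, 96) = 96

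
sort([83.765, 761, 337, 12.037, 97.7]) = [12.037, 83.765, 97.7, 337, 761]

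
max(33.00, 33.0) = 33.0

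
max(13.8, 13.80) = 13.80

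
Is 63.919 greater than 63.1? Yes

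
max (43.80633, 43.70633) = 43.80633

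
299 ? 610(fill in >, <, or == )<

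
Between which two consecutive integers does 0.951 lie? 0 and 1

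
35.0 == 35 True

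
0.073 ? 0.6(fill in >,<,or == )<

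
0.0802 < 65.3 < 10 False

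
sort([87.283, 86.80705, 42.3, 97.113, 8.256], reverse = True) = [97.113, 87.283, 86.80705, 42.3, 8.256]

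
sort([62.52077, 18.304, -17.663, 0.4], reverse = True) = [62.52077, 18.304, 0.4, -17.663]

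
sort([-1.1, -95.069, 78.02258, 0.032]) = [-95.069, -1.1, 0.032, 78.02258]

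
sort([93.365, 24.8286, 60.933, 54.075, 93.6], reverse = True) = [93.6, 93.365, 60.933, 54.075, 24.8286]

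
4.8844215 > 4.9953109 False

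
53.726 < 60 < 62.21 True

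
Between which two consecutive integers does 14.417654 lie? 14 and 15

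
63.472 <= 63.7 True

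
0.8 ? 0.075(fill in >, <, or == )>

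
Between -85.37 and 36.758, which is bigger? 36.758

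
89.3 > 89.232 True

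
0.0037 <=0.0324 True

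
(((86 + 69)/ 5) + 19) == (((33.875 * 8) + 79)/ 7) True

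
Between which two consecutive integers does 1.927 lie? 1 and 2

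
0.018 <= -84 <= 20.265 False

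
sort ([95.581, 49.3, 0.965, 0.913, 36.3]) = [0.913, 0.965, 36.3, 49.3, 95.581]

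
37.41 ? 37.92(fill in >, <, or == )<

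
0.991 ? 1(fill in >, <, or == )<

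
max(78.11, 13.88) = 78.11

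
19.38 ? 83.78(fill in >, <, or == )<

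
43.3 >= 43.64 False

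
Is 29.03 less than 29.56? Yes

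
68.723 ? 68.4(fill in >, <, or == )>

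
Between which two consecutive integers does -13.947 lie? -14 and -13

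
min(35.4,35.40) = 35.4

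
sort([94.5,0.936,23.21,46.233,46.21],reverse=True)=[94.5,46.233,46.21,23.21,0.936]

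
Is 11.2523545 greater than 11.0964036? Yes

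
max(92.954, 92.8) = 92.954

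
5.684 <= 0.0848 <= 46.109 False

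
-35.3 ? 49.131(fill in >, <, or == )<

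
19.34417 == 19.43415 False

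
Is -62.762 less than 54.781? Yes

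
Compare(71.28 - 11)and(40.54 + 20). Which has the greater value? (40.54 + 20)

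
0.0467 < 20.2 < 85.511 True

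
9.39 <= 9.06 False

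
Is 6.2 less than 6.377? Yes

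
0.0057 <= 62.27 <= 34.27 False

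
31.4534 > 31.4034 True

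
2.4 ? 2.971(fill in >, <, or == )<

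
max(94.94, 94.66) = 94.94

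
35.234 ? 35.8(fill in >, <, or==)<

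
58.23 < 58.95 True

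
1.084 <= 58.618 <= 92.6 True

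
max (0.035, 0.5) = 0.5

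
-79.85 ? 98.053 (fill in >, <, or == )<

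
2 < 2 False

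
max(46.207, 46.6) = 46.6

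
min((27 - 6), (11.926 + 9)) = 20.926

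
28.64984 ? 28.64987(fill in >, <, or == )<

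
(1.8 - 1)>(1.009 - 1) True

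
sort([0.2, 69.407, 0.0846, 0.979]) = [0.0846, 0.2, 0.979, 69.407]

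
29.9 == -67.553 False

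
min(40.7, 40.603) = 40.603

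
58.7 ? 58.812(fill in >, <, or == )<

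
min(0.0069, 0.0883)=0.0069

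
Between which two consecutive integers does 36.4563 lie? 36 and 37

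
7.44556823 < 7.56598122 True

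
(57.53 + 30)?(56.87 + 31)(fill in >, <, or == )<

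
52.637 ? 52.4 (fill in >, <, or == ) >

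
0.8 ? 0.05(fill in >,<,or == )>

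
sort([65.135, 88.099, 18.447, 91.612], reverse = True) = [91.612, 88.099, 65.135, 18.447]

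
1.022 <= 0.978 False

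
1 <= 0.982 False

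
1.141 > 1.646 False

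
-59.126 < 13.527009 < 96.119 True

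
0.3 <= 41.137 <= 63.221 True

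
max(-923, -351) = -351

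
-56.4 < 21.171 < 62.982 True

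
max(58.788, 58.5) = 58.788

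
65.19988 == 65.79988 False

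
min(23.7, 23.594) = 23.594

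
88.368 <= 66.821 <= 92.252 False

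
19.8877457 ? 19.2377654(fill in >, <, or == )>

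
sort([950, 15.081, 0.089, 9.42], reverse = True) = [950, 15.081, 9.42, 0.089]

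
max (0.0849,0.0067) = 0.0849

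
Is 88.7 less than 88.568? No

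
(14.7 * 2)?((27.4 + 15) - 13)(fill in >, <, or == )==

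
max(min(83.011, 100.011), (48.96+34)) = 83.011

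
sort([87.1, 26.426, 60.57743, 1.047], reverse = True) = [87.1, 60.57743, 26.426, 1.047]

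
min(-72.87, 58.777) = -72.87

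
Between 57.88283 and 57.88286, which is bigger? 57.88286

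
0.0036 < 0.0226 True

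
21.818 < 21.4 False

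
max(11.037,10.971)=11.037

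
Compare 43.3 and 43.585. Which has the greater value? 43.585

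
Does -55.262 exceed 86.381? No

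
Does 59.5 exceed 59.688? No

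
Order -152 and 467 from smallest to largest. -152, 467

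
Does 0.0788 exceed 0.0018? Yes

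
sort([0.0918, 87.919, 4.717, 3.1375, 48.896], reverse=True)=[87.919, 48.896, 4.717, 3.1375, 0.0918]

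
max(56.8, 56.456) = 56.8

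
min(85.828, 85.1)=85.1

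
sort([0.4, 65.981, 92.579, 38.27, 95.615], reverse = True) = [95.615, 92.579, 65.981, 38.27, 0.4]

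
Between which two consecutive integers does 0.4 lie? 0 and 1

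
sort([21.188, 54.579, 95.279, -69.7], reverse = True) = [95.279, 54.579, 21.188, -69.7]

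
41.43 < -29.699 False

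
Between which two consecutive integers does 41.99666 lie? 41 and 42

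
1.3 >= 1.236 True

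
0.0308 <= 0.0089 False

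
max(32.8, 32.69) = 32.8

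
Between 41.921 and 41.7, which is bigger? 41.921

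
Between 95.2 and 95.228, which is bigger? 95.228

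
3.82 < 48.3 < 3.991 False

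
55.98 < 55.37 False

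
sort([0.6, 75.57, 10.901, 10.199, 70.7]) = [0.6, 10.199, 10.901, 70.7, 75.57]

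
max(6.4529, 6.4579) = 6.4579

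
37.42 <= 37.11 False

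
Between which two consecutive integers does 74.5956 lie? 74 and 75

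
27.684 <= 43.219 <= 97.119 True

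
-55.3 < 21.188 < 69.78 True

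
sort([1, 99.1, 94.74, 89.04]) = [1, 89.04, 94.74, 99.1]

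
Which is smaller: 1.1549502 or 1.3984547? 1.1549502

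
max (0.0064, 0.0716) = 0.0716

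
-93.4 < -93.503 False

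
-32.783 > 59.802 False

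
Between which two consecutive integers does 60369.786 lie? 60369 and 60370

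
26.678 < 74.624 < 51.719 False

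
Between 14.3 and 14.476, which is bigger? 14.476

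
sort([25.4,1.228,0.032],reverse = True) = [25.4,1.228,0.032]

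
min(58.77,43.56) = 43.56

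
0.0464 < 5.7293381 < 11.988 True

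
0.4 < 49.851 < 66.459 True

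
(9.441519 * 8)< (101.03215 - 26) False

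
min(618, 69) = 69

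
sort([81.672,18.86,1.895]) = [1.895,18.86,81.672]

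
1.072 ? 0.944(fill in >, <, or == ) >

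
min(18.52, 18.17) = 18.17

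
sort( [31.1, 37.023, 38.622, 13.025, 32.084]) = [13.025, 31.1, 32.084, 37.023, 38.622]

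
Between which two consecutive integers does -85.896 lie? -86 and -85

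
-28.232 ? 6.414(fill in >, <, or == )<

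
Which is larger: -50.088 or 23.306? 23.306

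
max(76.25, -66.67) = 76.25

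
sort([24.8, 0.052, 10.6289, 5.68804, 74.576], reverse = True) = [74.576, 24.8, 10.6289, 5.68804, 0.052]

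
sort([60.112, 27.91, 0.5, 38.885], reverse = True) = [60.112, 38.885, 27.91, 0.5]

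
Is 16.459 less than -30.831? No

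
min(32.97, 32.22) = 32.22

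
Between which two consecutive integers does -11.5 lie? -12 and -11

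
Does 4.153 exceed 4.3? No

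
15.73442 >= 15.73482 False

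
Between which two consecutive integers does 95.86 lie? 95 and 96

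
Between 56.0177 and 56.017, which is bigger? 56.0177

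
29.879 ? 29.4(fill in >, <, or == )>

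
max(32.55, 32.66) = 32.66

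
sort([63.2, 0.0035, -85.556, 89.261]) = [-85.556, 0.0035, 63.2, 89.261]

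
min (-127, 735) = -127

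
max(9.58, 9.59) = 9.59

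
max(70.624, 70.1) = 70.624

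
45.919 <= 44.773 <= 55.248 False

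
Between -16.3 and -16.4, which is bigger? -16.3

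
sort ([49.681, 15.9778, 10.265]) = [10.265, 15.9778, 49.681]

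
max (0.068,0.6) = 0.6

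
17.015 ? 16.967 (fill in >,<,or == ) >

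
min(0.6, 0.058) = 0.058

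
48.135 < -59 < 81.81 False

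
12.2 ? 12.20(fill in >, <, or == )==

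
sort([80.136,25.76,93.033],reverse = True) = [93.033,80.136,25.76]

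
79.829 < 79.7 False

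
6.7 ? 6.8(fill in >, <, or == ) <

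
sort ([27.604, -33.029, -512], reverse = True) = [27.604, -33.029, -512]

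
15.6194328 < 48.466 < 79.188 True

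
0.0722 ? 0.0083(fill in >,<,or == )>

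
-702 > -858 True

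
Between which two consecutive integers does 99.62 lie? 99 and 100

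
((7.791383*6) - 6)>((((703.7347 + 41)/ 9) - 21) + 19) False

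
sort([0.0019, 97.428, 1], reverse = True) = [97.428, 1, 0.0019]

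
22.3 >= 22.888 False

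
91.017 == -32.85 False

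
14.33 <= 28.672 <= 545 True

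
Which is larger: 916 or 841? 916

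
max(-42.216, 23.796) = 23.796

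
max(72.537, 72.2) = 72.537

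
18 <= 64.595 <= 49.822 False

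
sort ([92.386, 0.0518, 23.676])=[0.0518, 23.676, 92.386]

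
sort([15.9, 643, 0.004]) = [0.004, 15.9, 643]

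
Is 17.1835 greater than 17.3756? No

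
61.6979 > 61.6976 True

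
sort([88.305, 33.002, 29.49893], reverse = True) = [88.305, 33.002, 29.49893]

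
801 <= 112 False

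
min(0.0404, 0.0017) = 0.0017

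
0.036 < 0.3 True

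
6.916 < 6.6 False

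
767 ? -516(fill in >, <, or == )>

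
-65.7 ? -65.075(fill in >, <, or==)<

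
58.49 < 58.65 True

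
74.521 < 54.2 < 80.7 False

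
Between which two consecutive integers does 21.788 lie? 21 and 22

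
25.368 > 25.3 True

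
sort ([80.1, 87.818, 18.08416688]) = [18.08416688, 80.1, 87.818]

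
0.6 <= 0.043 False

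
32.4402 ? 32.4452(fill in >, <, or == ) <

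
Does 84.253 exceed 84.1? Yes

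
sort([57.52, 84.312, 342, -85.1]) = [-85.1, 57.52, 84.312, 342]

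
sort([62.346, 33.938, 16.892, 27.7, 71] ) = [16.892, 27.7, 33.938, 62.346, 71]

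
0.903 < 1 True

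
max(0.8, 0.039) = 0.8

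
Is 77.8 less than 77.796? No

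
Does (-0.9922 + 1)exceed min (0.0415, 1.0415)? No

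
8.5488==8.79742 False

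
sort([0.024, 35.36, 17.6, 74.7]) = [0.024, 17.6, 35.36, 74.7]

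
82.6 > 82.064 True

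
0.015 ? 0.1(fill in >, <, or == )<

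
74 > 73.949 True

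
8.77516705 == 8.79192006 False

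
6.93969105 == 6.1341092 False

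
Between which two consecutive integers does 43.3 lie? 43 and 44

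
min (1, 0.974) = 0.974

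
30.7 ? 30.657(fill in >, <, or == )>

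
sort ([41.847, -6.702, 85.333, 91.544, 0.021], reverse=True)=[91.544, 85.333, 41.847, 0.021, -6.702]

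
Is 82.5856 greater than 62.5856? Yes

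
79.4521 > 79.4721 False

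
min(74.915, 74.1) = 74.1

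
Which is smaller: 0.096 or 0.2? 0.096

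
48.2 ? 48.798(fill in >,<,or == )<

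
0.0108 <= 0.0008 False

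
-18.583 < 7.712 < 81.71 True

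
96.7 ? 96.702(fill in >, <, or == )<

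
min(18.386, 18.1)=18.1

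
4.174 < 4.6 True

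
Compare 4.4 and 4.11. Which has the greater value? 4.4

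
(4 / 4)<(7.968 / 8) False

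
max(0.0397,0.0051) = 0.0397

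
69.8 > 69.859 False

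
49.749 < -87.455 False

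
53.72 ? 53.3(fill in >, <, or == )>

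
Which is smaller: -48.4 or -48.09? -48.4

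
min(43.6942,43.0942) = 43.0942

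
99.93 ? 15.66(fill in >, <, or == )>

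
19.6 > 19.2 True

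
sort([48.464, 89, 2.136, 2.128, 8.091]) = [2.128, 2.136, 8.091, 48.464, 89]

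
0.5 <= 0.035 False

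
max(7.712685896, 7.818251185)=7.818251185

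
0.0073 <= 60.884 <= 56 False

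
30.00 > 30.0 False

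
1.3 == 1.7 False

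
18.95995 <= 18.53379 False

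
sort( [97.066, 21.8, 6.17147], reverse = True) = [97.066, 21.8, 6.17147]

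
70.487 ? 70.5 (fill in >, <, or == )<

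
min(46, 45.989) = 45.989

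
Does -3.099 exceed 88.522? No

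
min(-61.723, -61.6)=-61.723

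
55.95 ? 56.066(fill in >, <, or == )<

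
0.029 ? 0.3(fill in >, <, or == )<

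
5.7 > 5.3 True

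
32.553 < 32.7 True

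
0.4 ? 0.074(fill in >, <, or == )>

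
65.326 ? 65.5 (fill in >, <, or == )<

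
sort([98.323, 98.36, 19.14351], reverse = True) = [98.36, 98.323, 19.14351]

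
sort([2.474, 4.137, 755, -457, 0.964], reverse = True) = [755, 4.137, 2.474, 0.964, -457]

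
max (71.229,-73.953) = 71.229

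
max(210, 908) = 908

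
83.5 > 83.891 False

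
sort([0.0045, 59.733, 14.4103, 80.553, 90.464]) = [0.0045, 14.4103, 59.733, 80.553, 90.464]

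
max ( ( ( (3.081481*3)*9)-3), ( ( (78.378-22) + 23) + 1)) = 80.378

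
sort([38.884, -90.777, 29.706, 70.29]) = [-90.777, 29.706, 38.884, 70.29]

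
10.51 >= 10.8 False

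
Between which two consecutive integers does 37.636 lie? 37 and 38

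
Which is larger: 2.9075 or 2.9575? 2.9575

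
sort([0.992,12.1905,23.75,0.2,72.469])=[0.2,0.992,12.1905,23.75,72.469]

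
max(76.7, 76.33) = 76.7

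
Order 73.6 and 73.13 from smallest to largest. 73.13, 73.6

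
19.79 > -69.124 True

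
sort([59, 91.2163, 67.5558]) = [59, 67.5558, 91.2163]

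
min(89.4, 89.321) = 89.321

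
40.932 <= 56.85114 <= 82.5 True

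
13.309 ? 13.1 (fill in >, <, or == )>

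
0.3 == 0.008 False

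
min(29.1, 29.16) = 29.1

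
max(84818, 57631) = 84818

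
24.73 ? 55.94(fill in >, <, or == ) <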